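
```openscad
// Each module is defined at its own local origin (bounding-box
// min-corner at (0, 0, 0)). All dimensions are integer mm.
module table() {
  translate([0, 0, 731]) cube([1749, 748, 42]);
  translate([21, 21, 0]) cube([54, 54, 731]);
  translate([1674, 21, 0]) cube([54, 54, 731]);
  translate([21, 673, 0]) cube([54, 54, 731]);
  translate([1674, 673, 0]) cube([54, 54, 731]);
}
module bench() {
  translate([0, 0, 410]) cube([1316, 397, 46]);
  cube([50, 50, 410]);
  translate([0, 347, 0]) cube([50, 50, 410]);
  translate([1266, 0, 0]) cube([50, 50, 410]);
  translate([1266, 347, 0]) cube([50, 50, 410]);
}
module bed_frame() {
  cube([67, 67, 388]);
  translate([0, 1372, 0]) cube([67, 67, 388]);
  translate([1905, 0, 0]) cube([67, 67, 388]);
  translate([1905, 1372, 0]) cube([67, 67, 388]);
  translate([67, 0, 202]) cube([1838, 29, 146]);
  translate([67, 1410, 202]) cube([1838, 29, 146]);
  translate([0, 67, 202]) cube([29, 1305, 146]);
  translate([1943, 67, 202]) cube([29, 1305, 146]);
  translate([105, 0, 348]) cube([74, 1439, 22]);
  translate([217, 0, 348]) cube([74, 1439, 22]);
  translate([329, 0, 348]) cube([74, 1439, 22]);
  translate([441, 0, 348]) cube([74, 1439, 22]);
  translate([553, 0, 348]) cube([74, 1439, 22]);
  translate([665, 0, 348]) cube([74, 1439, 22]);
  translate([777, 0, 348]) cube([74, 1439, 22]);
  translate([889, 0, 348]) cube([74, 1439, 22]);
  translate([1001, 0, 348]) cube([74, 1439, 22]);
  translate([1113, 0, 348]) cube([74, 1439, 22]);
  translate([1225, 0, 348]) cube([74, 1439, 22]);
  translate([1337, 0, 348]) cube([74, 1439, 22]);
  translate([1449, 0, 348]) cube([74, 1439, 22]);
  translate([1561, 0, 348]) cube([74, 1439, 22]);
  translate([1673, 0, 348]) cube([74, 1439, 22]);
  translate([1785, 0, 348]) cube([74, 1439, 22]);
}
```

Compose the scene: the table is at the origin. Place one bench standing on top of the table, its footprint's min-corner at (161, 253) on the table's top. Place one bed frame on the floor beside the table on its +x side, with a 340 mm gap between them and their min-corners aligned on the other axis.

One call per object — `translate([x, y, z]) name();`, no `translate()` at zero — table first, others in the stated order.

table();
translate([161, 253, 773]) bench();
translate([2089, 0, 0]) bed_frame();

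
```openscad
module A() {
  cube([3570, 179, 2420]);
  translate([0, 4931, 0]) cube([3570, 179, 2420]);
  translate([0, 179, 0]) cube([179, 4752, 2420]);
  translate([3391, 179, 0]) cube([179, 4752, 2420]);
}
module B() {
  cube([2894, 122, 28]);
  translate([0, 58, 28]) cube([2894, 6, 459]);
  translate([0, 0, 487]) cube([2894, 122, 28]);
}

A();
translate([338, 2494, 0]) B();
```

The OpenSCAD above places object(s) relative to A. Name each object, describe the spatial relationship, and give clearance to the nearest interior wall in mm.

Clearances: x = 159, y = 2315; minimum 159 mm.

A is a house frame. B is an I-beam. The I-beam sits inside the house frame, centred. The clearance to the nearest interior wall is 159 mm.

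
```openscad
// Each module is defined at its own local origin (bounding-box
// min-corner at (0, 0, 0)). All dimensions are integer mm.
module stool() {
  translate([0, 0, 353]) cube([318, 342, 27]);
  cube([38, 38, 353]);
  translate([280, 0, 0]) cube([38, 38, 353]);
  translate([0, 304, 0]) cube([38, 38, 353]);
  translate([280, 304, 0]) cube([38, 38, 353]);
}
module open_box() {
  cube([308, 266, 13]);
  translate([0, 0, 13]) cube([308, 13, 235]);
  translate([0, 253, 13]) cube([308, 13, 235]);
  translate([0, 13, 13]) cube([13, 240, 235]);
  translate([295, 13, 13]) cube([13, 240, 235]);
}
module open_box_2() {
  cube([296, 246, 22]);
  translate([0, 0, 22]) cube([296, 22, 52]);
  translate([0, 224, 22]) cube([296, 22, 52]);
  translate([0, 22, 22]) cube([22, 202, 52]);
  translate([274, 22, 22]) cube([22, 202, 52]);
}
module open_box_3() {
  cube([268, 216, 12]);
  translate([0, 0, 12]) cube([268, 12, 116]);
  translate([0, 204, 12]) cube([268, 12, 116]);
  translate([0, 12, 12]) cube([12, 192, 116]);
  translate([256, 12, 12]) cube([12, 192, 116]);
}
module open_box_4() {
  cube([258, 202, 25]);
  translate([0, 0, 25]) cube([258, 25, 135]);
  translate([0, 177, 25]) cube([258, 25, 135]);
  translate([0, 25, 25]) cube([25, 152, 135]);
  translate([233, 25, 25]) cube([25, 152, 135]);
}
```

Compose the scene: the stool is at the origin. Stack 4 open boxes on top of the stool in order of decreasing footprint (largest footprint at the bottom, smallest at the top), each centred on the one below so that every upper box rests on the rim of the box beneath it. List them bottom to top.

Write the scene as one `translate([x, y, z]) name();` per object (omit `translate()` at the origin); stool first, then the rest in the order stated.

stool();
translate([5, 38, 380]) open_box();
translate([11, 48, 628]) open_box_2();
translate([25, 63, 702]) open_box_3();
translate([30, 70, 830]) open_box_4();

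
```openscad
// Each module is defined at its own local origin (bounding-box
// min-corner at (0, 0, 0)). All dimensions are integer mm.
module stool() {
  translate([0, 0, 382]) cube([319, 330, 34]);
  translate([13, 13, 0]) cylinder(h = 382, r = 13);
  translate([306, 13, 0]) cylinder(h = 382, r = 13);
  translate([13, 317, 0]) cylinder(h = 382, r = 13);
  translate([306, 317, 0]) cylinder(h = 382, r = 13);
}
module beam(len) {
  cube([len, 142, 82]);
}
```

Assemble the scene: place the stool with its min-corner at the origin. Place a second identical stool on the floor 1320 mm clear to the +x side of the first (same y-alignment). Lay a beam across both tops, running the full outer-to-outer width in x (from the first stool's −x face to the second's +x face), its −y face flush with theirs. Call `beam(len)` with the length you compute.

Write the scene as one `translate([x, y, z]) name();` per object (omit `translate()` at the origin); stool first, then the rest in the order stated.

stool();
translate([1639, 0, 0]) stool();
translate([0, 0, 416]) beam(1958);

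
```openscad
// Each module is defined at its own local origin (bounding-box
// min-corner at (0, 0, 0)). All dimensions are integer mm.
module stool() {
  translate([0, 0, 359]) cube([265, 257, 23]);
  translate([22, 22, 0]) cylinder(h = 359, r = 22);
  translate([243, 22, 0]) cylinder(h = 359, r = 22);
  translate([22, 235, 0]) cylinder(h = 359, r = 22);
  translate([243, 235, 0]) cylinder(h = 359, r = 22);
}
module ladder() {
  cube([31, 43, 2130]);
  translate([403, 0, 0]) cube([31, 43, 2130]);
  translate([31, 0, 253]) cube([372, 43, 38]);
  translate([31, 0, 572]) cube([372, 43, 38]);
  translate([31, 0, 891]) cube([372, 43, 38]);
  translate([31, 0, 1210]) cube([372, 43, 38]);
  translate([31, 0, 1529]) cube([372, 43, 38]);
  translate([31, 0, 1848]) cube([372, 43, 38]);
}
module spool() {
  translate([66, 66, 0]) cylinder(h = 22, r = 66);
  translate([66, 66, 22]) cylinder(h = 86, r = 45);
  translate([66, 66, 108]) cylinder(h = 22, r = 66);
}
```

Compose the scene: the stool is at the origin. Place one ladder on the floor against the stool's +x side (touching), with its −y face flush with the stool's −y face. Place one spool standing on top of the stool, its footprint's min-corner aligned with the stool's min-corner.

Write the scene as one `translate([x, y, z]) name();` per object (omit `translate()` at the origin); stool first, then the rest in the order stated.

stool();
translate([265, 0, 0]) ladder();
translate([0, 0, 382]) spool();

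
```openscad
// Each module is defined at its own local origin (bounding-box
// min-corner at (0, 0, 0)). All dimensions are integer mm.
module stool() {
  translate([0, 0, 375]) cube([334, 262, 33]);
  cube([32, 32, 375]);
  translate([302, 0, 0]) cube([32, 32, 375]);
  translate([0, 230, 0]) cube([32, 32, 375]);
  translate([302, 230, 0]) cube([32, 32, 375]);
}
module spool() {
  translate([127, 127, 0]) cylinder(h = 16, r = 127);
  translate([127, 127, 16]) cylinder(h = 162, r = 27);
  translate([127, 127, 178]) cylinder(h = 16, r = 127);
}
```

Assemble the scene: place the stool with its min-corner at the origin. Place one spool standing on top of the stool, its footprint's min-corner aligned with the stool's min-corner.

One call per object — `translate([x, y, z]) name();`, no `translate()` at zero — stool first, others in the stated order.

stool();
translate([0, 0, 408]) spool();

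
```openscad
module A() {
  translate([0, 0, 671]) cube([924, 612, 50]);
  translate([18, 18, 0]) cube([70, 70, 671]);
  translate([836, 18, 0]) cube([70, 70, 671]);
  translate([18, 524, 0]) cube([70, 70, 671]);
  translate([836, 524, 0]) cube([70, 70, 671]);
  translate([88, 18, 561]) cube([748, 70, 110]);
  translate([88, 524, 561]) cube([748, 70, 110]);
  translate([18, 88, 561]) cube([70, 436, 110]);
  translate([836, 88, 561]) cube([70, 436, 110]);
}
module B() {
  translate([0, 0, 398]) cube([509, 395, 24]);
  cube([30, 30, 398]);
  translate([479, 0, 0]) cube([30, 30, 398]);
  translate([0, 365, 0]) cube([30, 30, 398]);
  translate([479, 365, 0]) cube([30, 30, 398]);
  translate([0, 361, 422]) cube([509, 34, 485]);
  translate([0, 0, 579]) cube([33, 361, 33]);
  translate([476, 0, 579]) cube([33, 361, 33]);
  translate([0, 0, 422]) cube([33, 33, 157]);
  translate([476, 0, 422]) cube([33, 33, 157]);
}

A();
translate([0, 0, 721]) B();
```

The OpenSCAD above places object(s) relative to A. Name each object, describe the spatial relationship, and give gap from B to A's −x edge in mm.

A is a table. B is a chair. The chair is on top of the table. The gap from the chair to the table's −x edge is 0 mm.

The chair's min-x is at 0; the table's min-x is 0; gap = 0 mm.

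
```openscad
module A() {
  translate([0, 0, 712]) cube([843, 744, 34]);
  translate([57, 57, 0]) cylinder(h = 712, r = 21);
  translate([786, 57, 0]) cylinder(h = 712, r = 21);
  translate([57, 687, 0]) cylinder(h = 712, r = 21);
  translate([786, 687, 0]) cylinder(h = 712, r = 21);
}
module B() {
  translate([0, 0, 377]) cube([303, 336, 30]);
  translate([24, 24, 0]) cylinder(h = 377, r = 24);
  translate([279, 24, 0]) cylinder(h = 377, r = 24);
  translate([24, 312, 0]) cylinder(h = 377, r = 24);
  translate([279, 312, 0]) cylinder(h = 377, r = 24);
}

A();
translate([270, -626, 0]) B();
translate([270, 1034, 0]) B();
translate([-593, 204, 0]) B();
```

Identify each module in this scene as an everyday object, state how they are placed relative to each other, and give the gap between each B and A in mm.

A is a table. B is a stool. Three stools sit around the table at the −y, +y, −x sides. The gap between each stool and the table is 290 mm.

Each stool's nearest face is 290 mm from the table's bounding box.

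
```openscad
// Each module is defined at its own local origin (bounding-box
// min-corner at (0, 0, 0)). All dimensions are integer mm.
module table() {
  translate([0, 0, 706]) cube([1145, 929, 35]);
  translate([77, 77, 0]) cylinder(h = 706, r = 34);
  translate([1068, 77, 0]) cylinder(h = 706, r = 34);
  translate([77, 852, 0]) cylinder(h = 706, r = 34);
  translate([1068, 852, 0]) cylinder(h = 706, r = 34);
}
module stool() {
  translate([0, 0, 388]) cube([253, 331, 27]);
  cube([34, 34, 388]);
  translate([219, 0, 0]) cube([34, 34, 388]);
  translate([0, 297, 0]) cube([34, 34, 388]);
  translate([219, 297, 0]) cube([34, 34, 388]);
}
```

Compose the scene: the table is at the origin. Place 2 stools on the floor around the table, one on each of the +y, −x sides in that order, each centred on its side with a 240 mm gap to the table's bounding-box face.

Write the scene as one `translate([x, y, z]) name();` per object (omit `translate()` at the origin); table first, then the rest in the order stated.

table();
translate([446, 1169, 0]) stool();
translate([-493, 299, 0]) stool();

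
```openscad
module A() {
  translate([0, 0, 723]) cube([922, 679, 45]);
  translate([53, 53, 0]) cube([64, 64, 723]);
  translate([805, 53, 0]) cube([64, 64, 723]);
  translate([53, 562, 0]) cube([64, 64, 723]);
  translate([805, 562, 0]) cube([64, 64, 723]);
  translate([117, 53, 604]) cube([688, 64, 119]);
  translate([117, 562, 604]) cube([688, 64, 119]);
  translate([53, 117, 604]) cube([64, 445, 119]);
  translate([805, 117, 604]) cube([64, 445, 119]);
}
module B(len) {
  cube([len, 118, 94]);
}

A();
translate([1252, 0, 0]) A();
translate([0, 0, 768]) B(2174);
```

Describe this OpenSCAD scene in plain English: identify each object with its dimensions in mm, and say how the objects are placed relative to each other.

A is a rectangular dining table. The top is 922×679×45 mm with its upper surface at z = 768 mm. It stands on four 64×64 mm square legs, each inset 53 mm from the nearest pair of top edges, running from the floor to the underside of the top. Four apron rails, 64 mm thick and 119 mm tall, run between adjacent legs with their top edges flush with the underside of the top and their outer faces flush with the legs' outer faces.

B is a rectangular beam 2174 mm long (x), 118 mm deep (y), 94 mm thick (z).

The beam spans the tops of two tables placed 330 mm apart, resting at z = 768 mm.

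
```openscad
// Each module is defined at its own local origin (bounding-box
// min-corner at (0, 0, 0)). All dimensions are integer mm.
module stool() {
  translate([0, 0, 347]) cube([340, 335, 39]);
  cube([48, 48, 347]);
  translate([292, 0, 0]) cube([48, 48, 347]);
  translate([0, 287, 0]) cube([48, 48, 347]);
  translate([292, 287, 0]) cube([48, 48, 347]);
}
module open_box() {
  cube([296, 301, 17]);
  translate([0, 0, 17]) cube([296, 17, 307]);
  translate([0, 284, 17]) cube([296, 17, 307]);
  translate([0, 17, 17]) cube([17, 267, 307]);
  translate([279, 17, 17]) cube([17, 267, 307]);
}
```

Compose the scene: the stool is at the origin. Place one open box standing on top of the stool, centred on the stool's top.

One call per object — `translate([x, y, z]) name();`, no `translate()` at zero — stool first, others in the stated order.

stool();
translate([22, 17, 386]) open_box();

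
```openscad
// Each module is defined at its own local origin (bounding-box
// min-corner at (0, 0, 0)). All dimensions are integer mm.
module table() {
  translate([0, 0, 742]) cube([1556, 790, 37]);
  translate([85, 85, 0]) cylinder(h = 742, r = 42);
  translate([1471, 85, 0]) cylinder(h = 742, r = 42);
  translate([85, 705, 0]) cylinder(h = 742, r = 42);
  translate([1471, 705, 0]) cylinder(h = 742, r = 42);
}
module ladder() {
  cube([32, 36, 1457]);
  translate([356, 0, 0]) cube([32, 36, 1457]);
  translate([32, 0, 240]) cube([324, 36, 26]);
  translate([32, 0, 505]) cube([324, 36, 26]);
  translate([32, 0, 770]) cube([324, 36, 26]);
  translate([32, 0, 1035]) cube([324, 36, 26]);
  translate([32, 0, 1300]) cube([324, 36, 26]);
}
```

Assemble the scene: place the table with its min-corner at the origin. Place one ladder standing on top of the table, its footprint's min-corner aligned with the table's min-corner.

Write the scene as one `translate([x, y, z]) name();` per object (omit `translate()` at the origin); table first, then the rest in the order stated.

table();
translate([0, 0, 779]) ladder();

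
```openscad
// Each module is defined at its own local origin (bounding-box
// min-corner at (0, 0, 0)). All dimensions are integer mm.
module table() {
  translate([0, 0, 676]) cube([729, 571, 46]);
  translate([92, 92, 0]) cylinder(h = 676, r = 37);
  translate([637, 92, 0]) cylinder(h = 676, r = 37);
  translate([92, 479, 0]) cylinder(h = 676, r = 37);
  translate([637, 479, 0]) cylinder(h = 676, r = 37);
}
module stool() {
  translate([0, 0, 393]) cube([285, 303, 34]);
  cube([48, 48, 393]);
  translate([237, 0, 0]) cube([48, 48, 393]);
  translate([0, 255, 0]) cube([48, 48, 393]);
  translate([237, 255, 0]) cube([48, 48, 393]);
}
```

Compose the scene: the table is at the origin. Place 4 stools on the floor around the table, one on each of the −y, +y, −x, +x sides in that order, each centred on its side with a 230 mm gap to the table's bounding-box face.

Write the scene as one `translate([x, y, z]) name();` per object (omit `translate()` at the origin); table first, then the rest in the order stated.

table();
translate([222, -533, 0]) stool();
translate([222, 801, 0]) stool();
translate([-515, 134, 0]) stool();
translate([959, 134, 0]) stool();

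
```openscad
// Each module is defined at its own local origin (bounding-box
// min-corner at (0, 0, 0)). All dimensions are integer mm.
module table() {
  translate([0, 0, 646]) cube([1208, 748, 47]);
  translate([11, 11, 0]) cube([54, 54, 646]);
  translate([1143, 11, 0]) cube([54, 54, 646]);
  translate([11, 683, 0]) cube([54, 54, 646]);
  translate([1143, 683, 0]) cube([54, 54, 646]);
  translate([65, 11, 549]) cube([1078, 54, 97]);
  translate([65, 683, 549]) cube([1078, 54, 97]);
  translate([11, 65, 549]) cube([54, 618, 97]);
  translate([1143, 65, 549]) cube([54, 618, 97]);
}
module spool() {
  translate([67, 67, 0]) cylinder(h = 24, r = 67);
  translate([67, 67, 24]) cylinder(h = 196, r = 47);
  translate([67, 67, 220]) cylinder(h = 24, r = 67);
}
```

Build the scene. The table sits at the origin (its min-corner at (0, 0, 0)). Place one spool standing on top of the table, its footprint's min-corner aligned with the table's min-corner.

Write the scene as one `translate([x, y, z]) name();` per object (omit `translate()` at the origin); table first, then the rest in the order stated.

table();
translate([0, 0, 693]) spool();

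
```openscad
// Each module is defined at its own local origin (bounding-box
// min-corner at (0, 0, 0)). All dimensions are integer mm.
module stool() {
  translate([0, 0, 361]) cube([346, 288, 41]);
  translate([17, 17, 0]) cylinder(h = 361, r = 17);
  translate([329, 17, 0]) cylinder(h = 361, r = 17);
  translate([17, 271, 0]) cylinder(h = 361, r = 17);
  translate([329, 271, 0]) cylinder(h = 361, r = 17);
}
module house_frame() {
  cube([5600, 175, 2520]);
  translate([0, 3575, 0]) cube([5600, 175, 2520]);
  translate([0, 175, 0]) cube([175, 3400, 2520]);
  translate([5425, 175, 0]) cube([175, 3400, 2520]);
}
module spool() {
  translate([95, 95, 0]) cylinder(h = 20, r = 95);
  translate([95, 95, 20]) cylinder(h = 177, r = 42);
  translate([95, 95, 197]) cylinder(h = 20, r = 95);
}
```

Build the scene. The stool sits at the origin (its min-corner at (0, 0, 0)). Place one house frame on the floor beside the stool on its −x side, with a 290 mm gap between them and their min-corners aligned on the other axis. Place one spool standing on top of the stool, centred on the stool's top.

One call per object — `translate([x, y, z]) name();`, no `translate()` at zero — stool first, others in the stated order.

stool();
translate([-5890, 0, 0]) house_frame();
translate([78, 49, 402]) spool();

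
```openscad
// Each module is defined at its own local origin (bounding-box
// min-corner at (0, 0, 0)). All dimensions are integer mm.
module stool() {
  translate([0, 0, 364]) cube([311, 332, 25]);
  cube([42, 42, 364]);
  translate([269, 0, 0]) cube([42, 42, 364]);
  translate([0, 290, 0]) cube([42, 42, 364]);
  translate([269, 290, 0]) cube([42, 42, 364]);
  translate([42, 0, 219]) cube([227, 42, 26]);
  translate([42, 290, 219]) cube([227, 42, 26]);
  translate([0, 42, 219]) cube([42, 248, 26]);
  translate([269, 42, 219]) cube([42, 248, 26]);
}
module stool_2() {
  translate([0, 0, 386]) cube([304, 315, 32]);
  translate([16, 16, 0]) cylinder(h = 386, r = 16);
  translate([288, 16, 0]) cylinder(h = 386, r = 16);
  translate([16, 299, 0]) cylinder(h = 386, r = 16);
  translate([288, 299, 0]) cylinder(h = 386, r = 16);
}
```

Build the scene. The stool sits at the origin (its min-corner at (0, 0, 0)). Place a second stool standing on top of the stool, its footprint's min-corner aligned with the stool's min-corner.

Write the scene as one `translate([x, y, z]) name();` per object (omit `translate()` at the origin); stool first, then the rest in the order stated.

stool();
translate([0, 0, 389]) stool_2();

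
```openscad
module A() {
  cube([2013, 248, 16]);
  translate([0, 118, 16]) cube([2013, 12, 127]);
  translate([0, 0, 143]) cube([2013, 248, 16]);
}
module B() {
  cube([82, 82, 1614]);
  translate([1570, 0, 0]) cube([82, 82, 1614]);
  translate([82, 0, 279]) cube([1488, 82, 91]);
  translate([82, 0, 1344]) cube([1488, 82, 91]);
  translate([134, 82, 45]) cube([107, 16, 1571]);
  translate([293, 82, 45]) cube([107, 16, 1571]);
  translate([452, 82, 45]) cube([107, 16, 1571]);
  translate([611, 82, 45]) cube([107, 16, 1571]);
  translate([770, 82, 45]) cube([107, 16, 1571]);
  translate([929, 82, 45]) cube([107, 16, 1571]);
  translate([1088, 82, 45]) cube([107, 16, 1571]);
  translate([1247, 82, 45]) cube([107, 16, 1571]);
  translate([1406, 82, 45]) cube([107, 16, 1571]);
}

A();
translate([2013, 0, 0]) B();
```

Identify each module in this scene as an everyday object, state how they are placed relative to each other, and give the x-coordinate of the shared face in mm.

The I-beam's +x face and the fence section's −x face are both at x = 2013 mm.

A is an I-beam. B is a fence section. The fence section is against the I-beam's +x side, with their −y faces flush. The x-coordinate of the shared face is 2013 mm.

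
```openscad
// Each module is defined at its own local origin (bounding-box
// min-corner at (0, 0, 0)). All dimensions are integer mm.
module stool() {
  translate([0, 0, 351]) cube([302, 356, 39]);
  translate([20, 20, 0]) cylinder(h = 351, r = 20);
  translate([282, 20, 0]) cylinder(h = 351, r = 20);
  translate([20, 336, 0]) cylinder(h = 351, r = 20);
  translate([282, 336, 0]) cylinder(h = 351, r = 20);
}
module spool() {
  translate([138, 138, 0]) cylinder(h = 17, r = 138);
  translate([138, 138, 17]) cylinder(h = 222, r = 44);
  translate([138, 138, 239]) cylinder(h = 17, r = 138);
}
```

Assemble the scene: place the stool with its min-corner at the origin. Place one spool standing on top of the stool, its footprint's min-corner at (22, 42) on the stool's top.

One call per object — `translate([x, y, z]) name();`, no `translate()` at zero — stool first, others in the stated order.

stool();
translate([22, 42, 390]) spool();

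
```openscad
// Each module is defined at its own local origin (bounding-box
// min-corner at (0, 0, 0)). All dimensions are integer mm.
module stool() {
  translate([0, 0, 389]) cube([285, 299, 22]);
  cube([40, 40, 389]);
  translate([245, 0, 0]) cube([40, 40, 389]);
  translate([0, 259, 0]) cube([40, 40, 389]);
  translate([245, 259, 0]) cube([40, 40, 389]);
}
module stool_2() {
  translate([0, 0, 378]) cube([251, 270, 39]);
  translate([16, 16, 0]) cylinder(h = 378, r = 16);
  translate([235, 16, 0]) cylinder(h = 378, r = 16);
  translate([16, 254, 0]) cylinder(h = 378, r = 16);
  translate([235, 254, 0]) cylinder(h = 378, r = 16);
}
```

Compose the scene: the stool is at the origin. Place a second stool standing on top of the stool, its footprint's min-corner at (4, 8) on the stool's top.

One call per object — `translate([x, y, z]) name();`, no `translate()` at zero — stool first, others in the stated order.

stool();
translate([4, 8, 411]) stool_2();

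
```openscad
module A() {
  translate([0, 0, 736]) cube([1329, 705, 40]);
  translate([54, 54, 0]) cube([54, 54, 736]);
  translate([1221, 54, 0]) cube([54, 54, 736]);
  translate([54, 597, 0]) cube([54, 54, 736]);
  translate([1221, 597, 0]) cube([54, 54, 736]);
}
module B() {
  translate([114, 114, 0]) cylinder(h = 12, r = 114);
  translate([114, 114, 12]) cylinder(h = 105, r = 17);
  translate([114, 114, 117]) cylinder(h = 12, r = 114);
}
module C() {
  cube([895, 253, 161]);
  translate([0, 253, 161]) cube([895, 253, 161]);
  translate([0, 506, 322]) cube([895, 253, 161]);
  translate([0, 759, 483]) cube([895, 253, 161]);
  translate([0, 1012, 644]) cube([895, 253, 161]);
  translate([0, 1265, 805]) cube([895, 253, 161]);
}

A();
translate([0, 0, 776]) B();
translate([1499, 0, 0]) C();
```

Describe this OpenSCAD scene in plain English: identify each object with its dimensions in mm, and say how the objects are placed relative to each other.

A is a rectangular dining table. The top is 1329×705×40 mm with its upper surface at z = 776 mm. It stands on four 54×54 mm square legs, each inset 54 mm from the nearest pair of top edges, running from the floor to the underside of the top.

B is a spool: two coaxial disc flanges of radius 114 mm and thickness 12 mm, joined by a core cylinder of radius 17 mm and height 105 mm. The lower flange rests on z = 0 and the three cylinders share a vertical axis.

C is a run of 6 identical solid stair steps. Each tread is 895×253 mm and each step block is 161 mm high. Step 1 rests on the floor; step k is offset from step 1 by (k−1)×253 mm in y and (k−1)×161 mm in z.

The spool is on top of the table. The staircase is on the floor beside the table on its +x side.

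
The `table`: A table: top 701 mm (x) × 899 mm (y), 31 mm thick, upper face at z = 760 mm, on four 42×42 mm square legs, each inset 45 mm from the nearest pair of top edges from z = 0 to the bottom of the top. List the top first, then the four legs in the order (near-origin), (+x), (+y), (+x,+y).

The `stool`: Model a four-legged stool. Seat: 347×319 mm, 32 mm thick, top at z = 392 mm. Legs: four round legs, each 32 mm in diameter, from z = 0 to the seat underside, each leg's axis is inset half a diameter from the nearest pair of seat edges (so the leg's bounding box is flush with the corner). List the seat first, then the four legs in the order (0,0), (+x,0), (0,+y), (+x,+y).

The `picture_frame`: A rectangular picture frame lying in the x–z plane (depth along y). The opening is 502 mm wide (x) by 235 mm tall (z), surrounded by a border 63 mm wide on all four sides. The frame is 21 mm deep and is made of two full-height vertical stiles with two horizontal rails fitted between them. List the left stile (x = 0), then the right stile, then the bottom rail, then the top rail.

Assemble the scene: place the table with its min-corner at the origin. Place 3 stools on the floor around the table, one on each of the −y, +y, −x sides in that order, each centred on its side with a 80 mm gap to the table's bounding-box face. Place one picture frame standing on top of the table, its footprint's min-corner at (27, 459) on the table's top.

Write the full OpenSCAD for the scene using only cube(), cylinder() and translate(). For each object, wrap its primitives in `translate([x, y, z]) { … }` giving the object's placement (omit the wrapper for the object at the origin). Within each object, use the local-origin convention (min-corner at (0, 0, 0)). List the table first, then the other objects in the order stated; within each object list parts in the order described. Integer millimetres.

translate([0, 0, 729]) cube([701, 899, 31]);
translate([45, 45, 0]) cube([42, 42, 729]);
translate([614, 45, 0]) cube([42, 42, 729]);
translate([45, 812, 0]) cube([42, 42, 729]);
translate([614, 812, 0]) cube([42, 42, 729]);
translate([177, -399, 0]) {
  translate([0, 0, 360]) cube([347, 319, 32]);
  translate([16, 16, 0]) cylinder(h = 360, r = 16);
  translate([331, 16, 0]) cylinder(h = 360, r = 16);
  translate([16, 303, 0]) cylinder(h = 360, r = 16);
  translate([331, 303, 0]) cylinder(h = 360, r = 16);
}
translate([177, 979, 0]) {
  translate([0, 0, 360]) cube([347, 319, 32]);
  translate([16, 16, 0]) cylinder(h = 360, r = 16);
  translate([331, 16, 0]) cylinder(h = 360, r = 16);
  translate([16, 303, 0]) cylinder(h = 360, r = 16);
  translate([331, 303, 0]) cylinder(h = 360, r = 16);
}
translate([-427, 290, 0]) {
  translate([0, 0, 360]) cube([347, 319, 32]);
  translate([16, 16, 0]) cylinder(h = 360, r = 16);
  translate([331, 16, 0]) cylinder(h = 360, r = 16);
  translate([16, 303, 0]) cylinder(h = 360, r = 16);
  translate([331, 303, 0]) cylinder(h = 360, r = 16);
}
translate([27, 459, 760]) {
  cube([63, 21, 361]);
  translate([565, 0, 0]) cube([63, 21, 361]);
  translate([63, 0, 0]) cube([502, 21, 63]);
  translate([63, 0, 298]) cube([502, 21, 63]);
}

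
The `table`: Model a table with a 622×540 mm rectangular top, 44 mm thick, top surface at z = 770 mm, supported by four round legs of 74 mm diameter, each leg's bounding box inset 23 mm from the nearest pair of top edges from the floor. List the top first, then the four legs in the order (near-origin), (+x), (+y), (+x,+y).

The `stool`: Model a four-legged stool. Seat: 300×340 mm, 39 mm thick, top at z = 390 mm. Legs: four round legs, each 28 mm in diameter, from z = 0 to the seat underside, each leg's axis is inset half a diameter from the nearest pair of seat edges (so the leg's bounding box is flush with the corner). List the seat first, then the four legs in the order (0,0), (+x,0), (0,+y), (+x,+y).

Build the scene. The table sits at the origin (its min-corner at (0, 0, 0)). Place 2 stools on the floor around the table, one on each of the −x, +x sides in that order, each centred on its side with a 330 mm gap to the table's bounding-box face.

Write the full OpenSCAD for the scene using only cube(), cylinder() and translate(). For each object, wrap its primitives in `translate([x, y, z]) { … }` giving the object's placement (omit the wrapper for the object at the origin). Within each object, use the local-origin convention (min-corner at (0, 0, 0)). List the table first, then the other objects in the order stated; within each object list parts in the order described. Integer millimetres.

translate([0, 0, 726]) cube([622, 540, 44]);
translate([60, 60, 0]) cylinder(h = 726, r = 37);
translate([562, 60, 0]) cylinder(h = 726, r = 37);
translate([60, 480, 0]) cylinder(h = 726, r = 37);
translate([562, 480, 0]) cylinder(h = 726, r = 37);
translate([-630, 100, 0]) {
  translate([0, 0, 351]) cube([300, 340, 39]);
  translate([14, 14, 0]) cylinder(h = 351, r = 14);
  translate([286, 14, 0]) cylinder(h = 351, r = 14);
  translate([14, 326, 0]) cylinder(h = 351, r = 14);
  translate([286, 326, 0]) cylinder(h = 351, r = 14);
}
translate([952, 100, 0]) {
  translate([0, 0, 351]) cube([300, 340, 39]);
  translate([14, 14, 0]) cylinder(h = 351, r = 14);
  translate([286, 14, 0]) cylinder(h = 351, r = 14);
  translate([14, 326, 0]) cylinder(h = 351, r = 14);
  translate([286, 326, 0]) cylinder(h = 351, r = 14);
}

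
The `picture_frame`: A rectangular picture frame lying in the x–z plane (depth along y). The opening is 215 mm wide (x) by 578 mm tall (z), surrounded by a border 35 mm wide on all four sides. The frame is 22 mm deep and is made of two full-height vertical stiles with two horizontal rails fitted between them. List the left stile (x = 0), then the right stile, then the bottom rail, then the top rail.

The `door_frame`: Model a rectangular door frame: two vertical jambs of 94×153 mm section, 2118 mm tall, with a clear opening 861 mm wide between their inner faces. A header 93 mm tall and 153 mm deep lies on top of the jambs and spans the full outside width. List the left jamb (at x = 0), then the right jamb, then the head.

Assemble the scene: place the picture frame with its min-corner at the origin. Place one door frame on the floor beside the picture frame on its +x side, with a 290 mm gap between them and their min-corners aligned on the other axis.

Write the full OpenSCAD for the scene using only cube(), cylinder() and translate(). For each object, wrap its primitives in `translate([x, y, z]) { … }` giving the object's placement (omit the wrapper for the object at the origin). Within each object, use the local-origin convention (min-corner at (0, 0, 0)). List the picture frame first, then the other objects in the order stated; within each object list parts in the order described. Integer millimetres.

cube([35, 22, 648]);
translate([250, 0, 0]) cube([35, 22, 648]);
translate([35, 0, 0]) cube([215, 22, 35]);
translate([35, 0, 613]) cube([215, 22, 35]);
translate([575, 0, 0]) {
  cube([94, 153, 2118]);
  translate([955, 0, 0]) cube([94, 153, 2118]);
  translate([0, 0, 2118]) cube([1049, 153, 93]);
}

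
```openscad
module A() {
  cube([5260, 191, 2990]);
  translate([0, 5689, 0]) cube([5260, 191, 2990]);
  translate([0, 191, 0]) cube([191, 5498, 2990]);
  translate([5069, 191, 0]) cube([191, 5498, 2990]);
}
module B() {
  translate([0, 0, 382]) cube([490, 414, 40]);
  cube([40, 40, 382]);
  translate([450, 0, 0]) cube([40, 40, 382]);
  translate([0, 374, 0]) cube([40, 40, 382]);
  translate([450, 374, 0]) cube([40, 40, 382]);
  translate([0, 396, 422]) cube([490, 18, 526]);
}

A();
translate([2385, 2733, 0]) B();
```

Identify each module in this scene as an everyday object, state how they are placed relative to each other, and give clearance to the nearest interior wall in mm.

Clearances: x = 2194, y = 2542; minimum 2194 mm.

A is a house frame. B is a chair. The chair sits inside the house frame, centred. The clearance to the nearest interior wall is 2194 mm.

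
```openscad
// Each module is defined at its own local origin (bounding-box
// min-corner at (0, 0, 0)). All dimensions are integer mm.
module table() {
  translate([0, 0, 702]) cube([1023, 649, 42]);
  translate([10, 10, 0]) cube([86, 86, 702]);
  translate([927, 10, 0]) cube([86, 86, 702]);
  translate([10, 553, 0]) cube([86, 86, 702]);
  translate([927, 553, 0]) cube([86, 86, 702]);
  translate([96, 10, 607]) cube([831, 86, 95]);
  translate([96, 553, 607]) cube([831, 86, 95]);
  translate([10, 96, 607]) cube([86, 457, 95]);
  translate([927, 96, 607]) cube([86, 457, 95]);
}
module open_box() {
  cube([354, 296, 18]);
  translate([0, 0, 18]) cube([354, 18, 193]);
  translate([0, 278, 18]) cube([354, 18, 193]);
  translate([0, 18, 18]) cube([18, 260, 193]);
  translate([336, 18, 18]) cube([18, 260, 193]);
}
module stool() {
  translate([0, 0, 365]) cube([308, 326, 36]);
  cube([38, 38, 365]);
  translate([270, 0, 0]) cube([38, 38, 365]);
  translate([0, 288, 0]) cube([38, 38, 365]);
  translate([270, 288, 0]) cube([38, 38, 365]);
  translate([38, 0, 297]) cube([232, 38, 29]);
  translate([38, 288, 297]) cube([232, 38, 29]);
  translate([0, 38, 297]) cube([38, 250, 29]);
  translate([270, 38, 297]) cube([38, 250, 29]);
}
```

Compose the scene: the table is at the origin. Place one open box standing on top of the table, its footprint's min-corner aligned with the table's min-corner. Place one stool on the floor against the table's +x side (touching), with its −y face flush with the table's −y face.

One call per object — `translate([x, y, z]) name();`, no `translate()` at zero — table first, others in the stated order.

table();
translate([0, 0, 744]) open_box();
translate([1023, 0, 0]) stool();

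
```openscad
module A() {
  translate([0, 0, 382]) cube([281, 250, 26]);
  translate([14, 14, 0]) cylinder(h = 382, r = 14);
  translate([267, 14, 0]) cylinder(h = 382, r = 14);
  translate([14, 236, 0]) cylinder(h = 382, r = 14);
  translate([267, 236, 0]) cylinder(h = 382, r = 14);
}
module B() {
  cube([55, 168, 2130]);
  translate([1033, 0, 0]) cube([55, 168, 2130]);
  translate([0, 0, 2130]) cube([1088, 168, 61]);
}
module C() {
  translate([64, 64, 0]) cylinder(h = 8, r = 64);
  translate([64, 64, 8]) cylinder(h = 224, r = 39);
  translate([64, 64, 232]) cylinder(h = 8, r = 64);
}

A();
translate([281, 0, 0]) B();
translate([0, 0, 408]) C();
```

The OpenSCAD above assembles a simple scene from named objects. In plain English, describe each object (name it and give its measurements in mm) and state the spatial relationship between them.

A is a four-legged stool. The seat is 281×250 mm, 26 mm thick, top at z = 408 mm. It stands on four round legs, each 28 mm in diameter, from z = 0 to the seat underside, each leg's axis is inset half a diameter from the nearest pair of seat edges (so the leg's bounding box is flush with the corner).

B is a rectangular door frame: two vertical jambs of 55×168 mm section, 2130 mm tall, with a clear opening 978 mm wide between their inner faces. A header 61 mm tall and 168 mm deep lies on top of the jambs and spans the full outside width.

C is a spool: two coaxial disc flanges of radius 64 mm and thickness 8 mm, joined by a core cylinder of radius 39 mm and height 224 mm. The lower flange rests on z = 0 and the three cylinders share a vertical axis.

The door frame is against the stool's +x side, with their −y faces flush. The spool is on top of the stool.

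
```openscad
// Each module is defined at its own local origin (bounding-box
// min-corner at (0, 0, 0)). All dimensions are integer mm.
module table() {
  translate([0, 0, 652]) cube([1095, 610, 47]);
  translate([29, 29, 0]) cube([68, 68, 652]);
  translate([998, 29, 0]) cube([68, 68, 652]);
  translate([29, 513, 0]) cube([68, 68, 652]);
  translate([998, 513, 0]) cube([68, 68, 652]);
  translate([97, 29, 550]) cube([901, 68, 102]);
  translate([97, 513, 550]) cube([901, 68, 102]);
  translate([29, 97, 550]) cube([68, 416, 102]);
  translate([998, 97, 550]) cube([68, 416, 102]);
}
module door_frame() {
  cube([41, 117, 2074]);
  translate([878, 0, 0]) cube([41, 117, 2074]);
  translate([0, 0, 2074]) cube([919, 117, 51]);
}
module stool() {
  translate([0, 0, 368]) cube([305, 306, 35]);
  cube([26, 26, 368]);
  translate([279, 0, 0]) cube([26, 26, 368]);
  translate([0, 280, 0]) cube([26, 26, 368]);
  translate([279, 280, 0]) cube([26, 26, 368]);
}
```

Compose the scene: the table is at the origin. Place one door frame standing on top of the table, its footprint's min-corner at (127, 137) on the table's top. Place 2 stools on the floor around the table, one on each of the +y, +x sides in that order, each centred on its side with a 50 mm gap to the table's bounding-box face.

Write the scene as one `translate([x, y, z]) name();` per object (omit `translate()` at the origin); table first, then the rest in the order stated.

table();
translate([127, 137, 699]) door_frame();
translate([395, 660, 0]) stool();
translate([1145, 152, 0]) stool();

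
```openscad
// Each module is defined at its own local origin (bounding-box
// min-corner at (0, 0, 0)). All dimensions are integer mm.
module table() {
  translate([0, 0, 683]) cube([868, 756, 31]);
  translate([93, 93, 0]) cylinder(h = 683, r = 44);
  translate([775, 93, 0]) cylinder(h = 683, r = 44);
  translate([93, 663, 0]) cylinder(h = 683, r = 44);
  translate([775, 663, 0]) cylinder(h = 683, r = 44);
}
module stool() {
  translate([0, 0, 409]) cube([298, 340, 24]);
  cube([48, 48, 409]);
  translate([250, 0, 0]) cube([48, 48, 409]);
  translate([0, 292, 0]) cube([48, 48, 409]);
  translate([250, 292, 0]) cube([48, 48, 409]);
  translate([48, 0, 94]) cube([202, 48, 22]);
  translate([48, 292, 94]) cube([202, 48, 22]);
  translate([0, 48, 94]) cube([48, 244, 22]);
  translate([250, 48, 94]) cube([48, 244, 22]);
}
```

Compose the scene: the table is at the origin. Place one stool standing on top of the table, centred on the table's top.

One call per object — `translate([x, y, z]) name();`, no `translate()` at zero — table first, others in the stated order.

table();
translate([285, 208, 714]) stool();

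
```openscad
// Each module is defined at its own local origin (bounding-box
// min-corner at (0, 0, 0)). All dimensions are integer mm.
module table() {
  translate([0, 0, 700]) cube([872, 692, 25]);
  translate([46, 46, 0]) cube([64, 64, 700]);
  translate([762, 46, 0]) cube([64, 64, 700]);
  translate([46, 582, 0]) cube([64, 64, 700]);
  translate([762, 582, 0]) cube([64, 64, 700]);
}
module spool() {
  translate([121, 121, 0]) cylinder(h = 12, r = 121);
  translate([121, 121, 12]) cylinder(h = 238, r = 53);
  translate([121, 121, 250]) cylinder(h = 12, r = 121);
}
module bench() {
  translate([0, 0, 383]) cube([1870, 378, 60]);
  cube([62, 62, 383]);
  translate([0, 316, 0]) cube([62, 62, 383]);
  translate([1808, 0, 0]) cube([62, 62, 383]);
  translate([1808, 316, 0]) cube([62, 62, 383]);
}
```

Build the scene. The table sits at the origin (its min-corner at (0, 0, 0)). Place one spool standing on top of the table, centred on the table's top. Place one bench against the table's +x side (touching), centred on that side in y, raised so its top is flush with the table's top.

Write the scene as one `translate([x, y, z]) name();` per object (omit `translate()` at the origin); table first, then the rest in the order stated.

table();
translate([315, 225, 725]) spool();
translate([872, 157, 282]) bench();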